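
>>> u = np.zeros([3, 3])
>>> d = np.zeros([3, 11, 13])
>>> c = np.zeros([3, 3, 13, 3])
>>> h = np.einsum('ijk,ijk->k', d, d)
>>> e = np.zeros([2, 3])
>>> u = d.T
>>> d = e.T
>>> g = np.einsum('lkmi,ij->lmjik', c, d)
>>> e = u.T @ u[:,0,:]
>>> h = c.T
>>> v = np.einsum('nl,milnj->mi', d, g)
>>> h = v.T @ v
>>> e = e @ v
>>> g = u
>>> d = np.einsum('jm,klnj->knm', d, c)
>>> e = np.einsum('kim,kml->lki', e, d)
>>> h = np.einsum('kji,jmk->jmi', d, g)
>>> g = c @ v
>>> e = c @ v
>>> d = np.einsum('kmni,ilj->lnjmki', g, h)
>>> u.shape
(13, 11, 3)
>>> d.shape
(11, 13, 2, 3, 3, 13)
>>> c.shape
(3, 3, 13, 3)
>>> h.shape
(13, 11, 2)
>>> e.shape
(3, 3, 13, 13)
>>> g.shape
(3, 3, 13, 13)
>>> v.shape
(3, 13)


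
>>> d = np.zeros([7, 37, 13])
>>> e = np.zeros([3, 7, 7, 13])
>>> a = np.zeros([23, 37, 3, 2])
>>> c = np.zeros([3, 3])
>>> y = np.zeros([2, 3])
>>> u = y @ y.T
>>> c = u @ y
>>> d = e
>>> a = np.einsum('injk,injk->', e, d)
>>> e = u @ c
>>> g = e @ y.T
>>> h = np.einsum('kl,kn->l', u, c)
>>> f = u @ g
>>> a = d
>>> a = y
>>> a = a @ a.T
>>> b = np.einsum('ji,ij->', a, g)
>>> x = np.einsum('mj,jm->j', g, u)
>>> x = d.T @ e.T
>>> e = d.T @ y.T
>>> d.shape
(3, 7, 7, 13)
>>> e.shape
(13, 7, 7, 2)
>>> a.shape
(2, 2)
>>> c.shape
(2, 3)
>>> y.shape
(2, 3)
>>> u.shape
(2, 2)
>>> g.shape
(2, 2)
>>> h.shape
(2,)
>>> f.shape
(2, 2)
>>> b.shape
()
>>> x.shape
(13, 7, 7, 2)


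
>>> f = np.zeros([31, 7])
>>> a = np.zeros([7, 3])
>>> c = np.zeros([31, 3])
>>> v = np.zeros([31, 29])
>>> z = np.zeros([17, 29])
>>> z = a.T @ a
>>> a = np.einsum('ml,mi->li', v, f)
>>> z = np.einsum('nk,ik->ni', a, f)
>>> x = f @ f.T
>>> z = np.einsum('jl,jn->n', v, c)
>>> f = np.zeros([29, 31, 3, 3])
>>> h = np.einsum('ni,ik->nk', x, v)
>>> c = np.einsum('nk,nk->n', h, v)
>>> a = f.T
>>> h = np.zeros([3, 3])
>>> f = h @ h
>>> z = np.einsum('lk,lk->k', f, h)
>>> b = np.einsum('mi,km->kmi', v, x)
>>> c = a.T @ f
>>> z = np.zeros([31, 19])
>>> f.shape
(3, 3)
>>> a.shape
(3, 3, 31, 29)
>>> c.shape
(29, 31, 3, 3)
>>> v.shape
(31, 29)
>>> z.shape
(31, 19)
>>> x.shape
(31, 31)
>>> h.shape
(3, 3)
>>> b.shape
(31, 31, 29)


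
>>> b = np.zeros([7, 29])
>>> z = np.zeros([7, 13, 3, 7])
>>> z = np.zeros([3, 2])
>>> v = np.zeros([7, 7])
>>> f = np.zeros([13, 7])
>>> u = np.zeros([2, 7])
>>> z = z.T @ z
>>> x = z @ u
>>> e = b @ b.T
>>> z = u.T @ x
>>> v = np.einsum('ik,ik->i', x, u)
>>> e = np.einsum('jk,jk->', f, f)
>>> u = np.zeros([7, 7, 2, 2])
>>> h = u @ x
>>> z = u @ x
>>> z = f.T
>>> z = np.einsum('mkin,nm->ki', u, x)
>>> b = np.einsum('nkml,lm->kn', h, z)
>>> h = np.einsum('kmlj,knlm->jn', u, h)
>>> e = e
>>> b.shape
(7, 7)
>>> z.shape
(7, 2)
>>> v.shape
(2,)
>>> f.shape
(13, 7)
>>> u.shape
(7, 7, 2, 2)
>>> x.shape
(2, 7)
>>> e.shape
()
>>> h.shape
(2, 7)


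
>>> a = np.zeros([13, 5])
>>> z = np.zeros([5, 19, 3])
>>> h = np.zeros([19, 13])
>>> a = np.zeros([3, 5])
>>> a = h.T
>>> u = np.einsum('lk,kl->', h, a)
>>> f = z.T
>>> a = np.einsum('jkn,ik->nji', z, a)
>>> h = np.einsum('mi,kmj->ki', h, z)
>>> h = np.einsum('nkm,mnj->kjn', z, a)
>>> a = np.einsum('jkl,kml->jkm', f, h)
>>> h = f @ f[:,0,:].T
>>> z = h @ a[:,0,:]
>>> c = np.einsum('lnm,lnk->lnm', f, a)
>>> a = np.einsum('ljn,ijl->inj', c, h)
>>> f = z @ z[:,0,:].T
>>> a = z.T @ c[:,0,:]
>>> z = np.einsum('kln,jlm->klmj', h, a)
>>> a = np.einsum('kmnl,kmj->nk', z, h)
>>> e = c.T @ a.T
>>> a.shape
(5, 3)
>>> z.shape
(3, 19, 5, 13)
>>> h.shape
(3, 19, 3)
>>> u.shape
()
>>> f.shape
(3, 19, 3)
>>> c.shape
(3, 19, 5)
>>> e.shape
(5, 19, 5)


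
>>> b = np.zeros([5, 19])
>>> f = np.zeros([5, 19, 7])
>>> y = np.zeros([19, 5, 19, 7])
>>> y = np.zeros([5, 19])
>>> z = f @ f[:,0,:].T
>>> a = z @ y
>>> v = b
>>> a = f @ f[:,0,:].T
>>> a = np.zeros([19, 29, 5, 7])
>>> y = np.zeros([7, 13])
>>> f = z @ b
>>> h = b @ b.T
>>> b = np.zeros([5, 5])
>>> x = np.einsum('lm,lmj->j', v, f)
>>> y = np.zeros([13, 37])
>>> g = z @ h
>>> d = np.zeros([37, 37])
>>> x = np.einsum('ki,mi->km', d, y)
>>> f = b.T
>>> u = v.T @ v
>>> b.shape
(5, 5)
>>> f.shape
(5, 5)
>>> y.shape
(13, 37)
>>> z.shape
(5, 19, 5)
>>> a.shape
(19, 29, 5, 7)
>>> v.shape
(5, 19)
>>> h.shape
(5, 5)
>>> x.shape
(37, 13)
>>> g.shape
(5, 19, 5)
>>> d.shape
(37, 37)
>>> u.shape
(19, 19)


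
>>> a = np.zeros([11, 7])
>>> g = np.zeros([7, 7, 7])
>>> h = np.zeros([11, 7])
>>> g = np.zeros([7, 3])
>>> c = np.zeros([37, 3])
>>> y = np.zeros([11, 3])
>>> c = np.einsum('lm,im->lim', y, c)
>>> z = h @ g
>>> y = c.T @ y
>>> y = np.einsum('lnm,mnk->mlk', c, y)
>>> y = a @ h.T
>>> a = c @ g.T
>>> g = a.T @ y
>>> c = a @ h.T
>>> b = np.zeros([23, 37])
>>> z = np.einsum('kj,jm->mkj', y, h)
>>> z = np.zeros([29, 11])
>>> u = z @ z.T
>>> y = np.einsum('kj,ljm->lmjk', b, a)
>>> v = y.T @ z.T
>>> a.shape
(11, 37, 7)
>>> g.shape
(7, 37, 11)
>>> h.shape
(11, 7)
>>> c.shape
(11, 37, 11)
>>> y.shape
(11, 7, 37, 23)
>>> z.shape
(29, 11)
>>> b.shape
(23, 37)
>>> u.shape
(29, 29)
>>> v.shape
(23, 37, 7, 29)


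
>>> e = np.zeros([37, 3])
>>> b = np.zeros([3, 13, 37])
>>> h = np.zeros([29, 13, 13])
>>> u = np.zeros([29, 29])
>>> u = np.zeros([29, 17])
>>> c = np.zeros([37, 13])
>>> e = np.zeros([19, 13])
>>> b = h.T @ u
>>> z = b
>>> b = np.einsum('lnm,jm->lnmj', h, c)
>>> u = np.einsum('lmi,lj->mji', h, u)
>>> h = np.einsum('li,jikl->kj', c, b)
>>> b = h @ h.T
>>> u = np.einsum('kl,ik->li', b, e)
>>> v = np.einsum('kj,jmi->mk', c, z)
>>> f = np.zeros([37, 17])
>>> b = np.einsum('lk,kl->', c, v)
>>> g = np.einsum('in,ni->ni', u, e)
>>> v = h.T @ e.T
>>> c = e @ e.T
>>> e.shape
(19, 13)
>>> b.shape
()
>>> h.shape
(13, 29)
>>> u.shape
(13, 19)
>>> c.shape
(19, 19)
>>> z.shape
(13, 13, 17)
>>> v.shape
(29, 19)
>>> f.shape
(37, 17)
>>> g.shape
(19, 13)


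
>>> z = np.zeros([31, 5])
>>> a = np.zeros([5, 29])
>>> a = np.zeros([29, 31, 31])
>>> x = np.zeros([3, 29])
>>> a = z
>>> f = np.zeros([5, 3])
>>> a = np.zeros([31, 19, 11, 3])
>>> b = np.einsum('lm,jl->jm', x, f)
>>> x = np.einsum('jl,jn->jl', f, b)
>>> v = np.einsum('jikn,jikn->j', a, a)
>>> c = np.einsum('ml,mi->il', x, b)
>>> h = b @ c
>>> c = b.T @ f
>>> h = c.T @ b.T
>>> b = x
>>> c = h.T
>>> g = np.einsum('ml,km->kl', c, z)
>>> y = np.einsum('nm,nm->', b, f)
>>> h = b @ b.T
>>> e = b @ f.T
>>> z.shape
(31, 5)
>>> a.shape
(31, 19, 11, 3)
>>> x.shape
(5, 3)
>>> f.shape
(5, 3)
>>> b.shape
(5, 3)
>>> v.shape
(31,)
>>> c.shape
(5, 3)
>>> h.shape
(5, 5)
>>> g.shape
(31, 3)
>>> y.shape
()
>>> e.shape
(5, 5)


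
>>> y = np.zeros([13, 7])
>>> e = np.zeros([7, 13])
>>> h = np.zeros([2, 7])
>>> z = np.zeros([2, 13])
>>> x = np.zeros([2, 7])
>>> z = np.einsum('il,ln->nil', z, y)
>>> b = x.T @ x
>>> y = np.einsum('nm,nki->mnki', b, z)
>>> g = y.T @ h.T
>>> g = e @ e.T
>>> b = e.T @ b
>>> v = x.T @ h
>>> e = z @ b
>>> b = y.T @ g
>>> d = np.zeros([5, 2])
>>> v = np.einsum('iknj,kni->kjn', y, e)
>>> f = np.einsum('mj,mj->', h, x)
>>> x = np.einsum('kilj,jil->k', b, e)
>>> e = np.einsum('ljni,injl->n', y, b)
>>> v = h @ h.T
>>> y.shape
(7, 7, 2, 13)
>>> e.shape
(2,)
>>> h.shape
(2, 7)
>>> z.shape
(7, 2, 13)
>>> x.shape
(13,)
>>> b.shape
(13, 2, 7, 7)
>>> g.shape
(7, 7)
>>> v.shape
(2, 2)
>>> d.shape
(5, 2)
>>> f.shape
()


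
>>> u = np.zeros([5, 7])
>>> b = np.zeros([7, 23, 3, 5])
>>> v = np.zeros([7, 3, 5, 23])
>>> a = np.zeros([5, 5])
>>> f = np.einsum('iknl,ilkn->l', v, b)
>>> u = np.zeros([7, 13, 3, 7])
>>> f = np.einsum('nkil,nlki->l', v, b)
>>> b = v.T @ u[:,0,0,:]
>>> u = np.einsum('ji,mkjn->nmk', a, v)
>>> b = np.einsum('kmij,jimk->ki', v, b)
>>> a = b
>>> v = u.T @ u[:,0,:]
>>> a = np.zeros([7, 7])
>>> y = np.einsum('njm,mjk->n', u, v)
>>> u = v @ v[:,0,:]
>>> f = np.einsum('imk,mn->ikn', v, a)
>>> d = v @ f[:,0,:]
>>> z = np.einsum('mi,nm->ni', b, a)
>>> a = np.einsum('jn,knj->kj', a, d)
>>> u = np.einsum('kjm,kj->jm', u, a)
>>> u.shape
(7, 3)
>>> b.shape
(7, 5)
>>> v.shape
(3, 7, 3)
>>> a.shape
(3, 7)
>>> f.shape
(3, 3, 7)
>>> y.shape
(23,)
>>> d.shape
(3, 7, 7)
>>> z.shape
(7, 5)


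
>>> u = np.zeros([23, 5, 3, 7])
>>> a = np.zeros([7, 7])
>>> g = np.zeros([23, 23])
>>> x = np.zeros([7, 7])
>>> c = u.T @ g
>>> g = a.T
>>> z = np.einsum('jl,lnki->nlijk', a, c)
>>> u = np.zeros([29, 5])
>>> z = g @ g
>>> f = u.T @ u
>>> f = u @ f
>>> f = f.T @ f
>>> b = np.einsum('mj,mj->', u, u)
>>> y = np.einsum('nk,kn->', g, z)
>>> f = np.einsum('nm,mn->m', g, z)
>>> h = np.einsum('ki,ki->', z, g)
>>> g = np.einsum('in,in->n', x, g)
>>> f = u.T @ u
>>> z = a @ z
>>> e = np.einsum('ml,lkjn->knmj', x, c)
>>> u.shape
(29, 5)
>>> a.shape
(7, 7)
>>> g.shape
(7,)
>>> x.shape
(7, 7)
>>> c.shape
(7, 3, 5, 23)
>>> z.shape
(7, 7)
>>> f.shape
(5, 5)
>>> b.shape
()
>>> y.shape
()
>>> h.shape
()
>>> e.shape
(3, 23, 7, 5)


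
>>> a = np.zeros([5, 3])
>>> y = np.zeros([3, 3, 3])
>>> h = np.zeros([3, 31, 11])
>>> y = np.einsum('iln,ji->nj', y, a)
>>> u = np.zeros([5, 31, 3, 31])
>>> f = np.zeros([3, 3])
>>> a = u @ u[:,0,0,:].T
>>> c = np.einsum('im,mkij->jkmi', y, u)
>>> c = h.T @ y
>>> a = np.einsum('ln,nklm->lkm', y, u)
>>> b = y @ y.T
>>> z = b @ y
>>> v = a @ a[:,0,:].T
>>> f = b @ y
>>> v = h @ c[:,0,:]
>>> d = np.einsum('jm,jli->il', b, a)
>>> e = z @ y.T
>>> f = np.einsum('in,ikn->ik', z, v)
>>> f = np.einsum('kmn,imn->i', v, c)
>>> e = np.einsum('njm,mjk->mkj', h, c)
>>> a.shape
(3, 31, 31)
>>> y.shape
(3, 5)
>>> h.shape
(3, 31, 11)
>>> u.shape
(5, 31, 3, 31)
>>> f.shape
(11,)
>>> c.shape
(11, 31, 5)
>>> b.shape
(3, 3)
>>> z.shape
(3, 5)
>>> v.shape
(3, 31, 5)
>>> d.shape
(31, 31)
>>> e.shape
(11, 5, 31)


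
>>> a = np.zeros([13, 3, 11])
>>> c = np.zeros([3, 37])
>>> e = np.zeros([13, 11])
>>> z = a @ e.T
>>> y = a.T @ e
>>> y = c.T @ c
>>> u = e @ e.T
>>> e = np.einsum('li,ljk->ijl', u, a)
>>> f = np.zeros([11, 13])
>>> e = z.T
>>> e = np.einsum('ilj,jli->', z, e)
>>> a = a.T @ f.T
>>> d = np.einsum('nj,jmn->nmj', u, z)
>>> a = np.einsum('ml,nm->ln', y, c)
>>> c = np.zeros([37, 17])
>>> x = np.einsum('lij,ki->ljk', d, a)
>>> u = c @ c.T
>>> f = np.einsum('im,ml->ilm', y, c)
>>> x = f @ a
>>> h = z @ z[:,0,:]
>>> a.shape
(37, 3)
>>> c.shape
(37, 17)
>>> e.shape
()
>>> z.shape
(13, 3, 13)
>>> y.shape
(37, 37)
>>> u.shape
(37, 37)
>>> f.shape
(37, 17, 37)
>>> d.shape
(13, 3, 13)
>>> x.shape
(37, 17, 3)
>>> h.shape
(13, 3, 13)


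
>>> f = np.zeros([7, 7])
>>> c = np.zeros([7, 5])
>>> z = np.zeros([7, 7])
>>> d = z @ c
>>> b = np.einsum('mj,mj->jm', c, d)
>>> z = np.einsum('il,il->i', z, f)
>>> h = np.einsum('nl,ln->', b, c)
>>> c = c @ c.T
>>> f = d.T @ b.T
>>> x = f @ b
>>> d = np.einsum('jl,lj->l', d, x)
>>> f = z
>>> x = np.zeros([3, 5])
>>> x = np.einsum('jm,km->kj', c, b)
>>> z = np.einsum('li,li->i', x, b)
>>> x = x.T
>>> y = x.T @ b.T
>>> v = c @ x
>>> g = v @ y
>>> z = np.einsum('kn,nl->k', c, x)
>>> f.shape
(7,)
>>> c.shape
(7, 7)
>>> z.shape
(7,)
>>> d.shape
(5,)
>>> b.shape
(5, 7)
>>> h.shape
()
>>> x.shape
(7, 5)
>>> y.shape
(5, 5)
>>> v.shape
(7, 5)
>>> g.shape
(7, 5)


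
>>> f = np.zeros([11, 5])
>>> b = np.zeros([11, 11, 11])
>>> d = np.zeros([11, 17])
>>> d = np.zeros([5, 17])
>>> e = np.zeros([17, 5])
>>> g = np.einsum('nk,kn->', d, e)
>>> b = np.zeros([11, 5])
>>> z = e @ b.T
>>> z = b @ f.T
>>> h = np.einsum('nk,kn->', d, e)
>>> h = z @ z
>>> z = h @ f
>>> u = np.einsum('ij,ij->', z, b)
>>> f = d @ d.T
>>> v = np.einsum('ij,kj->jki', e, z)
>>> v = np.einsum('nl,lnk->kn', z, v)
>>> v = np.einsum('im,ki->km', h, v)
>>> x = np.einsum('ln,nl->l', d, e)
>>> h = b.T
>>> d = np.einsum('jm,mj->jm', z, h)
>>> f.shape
(5, 5)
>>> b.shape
(11, 5)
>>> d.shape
(11, 5)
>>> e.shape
(17, 5)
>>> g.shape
()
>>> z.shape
(11, 5)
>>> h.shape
(5, 11)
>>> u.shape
()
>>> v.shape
(17, 11)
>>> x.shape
(5,)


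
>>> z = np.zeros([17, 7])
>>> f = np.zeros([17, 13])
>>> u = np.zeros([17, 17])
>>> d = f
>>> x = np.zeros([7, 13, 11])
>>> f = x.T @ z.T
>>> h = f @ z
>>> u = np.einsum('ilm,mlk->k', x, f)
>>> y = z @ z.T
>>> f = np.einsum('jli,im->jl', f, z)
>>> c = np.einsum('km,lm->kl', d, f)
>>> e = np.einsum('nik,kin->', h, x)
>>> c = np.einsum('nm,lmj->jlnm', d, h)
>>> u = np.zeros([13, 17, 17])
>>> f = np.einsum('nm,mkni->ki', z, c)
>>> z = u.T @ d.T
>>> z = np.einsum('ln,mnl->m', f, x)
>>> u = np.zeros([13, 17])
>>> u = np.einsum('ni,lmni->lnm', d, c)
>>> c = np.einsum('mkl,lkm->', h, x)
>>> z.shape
(7,)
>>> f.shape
(11, 13)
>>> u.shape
(7, 17, 11)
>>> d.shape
(17, 13)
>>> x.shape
(7, 13, 11)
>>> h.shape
(11, 13, 7)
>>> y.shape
(17, 17)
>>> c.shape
()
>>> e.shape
()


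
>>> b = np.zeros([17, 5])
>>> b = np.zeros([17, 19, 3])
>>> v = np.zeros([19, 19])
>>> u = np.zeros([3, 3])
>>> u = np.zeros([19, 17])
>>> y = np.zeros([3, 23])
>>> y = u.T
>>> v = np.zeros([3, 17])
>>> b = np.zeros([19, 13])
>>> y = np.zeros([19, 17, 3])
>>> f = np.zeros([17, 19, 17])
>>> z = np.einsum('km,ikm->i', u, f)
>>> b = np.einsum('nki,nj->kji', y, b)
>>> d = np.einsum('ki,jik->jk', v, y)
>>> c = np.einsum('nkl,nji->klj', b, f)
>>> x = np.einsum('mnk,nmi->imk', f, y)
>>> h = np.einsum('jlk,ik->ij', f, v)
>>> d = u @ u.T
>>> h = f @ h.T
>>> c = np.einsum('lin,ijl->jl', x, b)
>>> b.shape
(17, 13, 3)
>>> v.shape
(3, 17)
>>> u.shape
(19, 17)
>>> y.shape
(19, 17, 3)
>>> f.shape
(17, 19, 17)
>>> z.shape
(17,)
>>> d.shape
(19, 19)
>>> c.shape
(13, 3)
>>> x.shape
(3, 17, 17)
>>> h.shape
(17, 19, 3)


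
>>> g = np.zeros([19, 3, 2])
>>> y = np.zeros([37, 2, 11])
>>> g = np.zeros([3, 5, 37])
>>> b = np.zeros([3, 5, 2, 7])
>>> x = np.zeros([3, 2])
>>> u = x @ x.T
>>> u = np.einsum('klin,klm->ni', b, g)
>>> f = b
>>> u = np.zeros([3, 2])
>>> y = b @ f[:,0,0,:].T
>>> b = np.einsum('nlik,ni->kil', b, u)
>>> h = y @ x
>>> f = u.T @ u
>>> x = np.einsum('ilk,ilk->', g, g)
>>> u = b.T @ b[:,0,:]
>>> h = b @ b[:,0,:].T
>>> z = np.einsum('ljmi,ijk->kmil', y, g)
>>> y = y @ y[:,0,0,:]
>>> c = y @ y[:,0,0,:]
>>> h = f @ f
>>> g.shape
(3, 5, 37)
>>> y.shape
(3, 5, 2, 3)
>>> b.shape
(7, 2, 5)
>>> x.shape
()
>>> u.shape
(5, 2, 5)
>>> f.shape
(2, 2)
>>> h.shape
(2, 2)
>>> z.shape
(37, 2, 3, 3)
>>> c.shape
(3, 5, 2, 3)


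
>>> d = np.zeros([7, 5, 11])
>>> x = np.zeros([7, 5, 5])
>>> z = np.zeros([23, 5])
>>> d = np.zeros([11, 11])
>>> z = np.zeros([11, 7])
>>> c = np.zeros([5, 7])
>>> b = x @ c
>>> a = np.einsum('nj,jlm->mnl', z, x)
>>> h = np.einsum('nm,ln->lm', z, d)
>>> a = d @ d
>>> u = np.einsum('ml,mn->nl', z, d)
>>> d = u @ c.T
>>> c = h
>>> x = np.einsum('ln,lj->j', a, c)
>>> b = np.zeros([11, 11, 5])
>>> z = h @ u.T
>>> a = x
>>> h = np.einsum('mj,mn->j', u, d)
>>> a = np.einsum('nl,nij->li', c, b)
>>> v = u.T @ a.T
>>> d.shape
(11, 5)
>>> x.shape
(7,)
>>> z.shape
(11, 11)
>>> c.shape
(11, 7)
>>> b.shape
(11, 11, 5)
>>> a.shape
(7, 11)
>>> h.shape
(7,)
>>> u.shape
(11, 7)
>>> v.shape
(7, 7)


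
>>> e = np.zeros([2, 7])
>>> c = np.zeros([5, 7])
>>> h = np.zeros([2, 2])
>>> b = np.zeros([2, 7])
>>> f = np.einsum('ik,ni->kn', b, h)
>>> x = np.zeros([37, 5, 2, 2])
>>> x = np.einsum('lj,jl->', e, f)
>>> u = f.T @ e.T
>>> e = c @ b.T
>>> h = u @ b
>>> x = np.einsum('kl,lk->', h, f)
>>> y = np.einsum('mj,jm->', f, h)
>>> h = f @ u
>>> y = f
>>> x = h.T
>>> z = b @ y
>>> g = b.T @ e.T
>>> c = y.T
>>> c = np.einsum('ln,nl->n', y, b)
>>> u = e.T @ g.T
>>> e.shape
(5, 2)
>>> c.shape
(2,)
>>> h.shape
(7, 2)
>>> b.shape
(2, 7)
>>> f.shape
(7, 2)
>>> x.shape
(2, 7)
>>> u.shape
(2, 7)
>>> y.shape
(7, 2)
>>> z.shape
(2, 2)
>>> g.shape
(7, 5)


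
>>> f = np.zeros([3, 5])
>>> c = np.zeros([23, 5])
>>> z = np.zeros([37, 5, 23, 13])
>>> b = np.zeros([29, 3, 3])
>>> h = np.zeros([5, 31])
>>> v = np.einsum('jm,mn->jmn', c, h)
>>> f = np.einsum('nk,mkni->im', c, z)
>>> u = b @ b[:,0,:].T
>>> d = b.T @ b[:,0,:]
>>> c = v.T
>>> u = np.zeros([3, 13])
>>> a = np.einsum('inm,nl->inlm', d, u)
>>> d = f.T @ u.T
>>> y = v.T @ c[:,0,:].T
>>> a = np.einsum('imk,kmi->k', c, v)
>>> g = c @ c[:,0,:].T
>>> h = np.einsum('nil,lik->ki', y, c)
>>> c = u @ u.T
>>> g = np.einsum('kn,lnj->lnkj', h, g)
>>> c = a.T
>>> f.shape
(13, 37)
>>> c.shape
(23,)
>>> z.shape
(37, 5, 23, 13)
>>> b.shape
(29, 3, 3)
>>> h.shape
(23, 5)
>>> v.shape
(23, 5, 31)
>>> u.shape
(3, 13)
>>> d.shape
(37, 3)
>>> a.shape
(23,)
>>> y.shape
(31, 5, 31)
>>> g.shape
(31, 5, 23, 31)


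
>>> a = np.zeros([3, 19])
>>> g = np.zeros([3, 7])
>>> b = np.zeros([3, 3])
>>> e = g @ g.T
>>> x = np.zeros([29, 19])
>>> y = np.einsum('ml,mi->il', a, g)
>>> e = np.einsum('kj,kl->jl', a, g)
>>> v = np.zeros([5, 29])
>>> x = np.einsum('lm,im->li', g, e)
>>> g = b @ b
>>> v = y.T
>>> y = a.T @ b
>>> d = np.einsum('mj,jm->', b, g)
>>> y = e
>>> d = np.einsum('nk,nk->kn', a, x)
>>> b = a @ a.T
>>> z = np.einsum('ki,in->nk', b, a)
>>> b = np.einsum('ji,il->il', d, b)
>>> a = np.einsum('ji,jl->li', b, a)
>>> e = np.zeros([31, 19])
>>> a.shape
(19, 3)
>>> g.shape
(3, 3)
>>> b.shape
(3, 3)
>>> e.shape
(31, 19)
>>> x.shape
(3, 19)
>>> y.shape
(19, 7)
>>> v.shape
(19, 7)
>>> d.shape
(19, 3)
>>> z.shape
(19, 3)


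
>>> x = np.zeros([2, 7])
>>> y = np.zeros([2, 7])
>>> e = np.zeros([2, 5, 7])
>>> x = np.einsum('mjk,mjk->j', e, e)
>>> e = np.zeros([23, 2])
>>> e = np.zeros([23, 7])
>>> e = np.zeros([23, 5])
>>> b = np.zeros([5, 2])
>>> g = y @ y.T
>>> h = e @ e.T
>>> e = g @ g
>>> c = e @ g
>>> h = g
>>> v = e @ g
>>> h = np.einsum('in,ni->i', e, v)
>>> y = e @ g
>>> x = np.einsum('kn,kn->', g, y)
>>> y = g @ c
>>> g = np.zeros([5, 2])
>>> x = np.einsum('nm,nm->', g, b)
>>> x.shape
()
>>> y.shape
(2, 2)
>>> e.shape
(2, 2)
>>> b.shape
(5, 2)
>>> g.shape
(5, 2)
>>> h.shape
(2,)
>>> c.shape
(2, 2)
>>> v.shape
(2, 2)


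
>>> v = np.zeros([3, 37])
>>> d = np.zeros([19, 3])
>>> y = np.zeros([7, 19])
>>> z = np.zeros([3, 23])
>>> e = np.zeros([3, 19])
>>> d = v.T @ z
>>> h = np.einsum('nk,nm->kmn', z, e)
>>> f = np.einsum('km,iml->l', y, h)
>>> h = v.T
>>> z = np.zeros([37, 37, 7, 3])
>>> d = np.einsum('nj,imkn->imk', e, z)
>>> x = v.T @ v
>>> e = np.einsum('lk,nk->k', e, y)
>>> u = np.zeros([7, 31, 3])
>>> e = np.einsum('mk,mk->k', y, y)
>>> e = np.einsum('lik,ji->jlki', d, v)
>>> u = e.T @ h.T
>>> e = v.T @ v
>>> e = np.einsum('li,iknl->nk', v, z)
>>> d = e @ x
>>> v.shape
(3, 37)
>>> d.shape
(7, 37)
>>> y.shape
(7, 19)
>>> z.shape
(37, 37, 7, 3)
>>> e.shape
(7, 37)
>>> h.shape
(37, 3)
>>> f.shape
(3,)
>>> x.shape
(37, 37)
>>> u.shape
(37, 7, 37, 37)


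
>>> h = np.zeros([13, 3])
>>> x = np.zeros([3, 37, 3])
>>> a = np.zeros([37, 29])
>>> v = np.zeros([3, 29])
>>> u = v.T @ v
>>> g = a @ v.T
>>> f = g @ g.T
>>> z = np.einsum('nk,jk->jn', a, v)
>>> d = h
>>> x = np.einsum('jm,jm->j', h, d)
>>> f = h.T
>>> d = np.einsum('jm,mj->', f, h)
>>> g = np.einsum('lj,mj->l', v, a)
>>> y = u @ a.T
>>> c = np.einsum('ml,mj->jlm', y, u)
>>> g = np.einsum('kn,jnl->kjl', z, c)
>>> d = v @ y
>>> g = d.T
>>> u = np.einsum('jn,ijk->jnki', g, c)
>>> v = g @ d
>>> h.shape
(13, 3)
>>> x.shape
(13,)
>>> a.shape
(37, 29)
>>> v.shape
(37, 37)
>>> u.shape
(37, 3, 29, 29)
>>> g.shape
(37, 3)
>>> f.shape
(3, 13)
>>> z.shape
(3, 37)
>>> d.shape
(3, 37)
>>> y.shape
(29, 37)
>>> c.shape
(29, 37, 29)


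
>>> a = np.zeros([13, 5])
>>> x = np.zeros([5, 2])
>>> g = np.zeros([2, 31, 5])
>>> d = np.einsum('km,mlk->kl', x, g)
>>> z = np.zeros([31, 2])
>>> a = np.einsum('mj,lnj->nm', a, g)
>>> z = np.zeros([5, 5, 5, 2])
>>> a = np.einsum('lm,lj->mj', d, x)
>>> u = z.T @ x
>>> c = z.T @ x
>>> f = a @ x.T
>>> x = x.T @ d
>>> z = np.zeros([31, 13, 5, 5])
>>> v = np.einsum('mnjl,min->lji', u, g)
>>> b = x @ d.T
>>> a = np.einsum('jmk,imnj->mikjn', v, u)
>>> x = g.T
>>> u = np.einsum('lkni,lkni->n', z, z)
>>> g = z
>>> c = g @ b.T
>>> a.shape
(5, 2, 31, 2, 5)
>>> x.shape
(5, 31, 2)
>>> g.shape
(31, 13, 5, 5)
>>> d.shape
(5, 31)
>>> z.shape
(31, 13, 5, 5)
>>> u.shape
(5,)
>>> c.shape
(31, 13, 5, 2)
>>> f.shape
(31, 5)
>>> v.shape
(2, 5, 31)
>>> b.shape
(2, 5)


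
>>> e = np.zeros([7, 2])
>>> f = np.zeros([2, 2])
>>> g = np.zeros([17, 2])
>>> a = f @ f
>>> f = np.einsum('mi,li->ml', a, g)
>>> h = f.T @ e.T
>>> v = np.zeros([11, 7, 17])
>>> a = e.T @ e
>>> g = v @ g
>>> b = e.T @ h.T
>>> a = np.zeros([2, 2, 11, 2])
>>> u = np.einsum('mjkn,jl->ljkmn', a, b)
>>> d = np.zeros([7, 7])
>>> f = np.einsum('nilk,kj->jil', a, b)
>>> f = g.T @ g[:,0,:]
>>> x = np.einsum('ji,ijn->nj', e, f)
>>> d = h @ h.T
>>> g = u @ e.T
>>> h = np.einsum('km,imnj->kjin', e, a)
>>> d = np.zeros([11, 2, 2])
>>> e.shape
(7, 2)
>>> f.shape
(2, 7, 2)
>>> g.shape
(17, 2, 11, 2, 7)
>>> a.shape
(2, 2, 11, 2)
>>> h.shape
(7, 2, 2, 11)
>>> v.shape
(11, 7, 17)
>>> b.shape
(2, 17)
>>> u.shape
(17, 2, 11, 2, 2)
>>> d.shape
(11, 2, 2)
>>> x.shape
(2, 7)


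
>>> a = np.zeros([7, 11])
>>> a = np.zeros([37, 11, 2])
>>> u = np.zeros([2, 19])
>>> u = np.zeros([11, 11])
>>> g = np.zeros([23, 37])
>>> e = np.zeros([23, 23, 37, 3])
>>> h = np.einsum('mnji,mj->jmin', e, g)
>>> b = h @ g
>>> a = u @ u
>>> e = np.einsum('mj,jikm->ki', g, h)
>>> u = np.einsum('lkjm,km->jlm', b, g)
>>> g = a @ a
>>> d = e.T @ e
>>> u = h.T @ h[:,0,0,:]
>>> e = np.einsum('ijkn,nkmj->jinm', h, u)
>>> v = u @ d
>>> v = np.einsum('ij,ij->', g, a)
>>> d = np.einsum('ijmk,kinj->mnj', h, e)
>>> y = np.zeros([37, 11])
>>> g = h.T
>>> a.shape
(11, 11)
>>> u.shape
(23, 3, 23, 23)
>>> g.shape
(23, 3, 23, 37)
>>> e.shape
(23, 37, 23, 23)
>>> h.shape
(37, 23, 3, 23)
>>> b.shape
(37, 23, 3, 37)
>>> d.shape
(3, 23, 23)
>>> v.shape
()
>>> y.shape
(37, 11)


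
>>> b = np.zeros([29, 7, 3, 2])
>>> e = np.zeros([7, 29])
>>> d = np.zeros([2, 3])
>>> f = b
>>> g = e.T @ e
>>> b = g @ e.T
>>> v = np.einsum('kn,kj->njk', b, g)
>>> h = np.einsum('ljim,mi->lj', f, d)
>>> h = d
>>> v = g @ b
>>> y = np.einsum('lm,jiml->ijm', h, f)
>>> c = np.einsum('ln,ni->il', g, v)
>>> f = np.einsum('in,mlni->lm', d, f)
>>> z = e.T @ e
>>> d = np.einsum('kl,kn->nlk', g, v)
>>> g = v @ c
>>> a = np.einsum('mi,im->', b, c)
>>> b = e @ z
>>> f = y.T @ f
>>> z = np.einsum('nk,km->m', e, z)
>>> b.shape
(7, 29)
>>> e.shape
(7, 29)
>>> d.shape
(7, 29, 29)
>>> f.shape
(3, 29, 29)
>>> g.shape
(29, 29)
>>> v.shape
(29, 7)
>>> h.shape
(2, 3)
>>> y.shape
(7, 29, 3)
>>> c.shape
(7, 29)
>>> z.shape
(29,)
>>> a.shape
()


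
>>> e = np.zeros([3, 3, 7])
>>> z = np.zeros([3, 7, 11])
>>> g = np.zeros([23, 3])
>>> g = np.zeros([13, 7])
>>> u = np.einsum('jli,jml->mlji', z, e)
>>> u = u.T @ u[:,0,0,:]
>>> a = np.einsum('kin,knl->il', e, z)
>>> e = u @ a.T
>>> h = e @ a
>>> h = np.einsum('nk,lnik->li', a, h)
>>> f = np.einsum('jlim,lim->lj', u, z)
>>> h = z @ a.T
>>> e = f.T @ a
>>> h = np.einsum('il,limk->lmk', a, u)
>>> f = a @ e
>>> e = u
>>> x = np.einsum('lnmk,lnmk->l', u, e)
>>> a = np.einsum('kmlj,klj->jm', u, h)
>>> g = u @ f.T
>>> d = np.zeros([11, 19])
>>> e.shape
(11, 3, 7, 11)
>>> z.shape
(3, 7, 11)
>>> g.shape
(11, 3, 7, 3)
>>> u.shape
(11, 3, 7, 11)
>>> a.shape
(11, 3)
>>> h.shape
(11, 7, 11)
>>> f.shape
(3, 11)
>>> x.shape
(11,)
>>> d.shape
(11, 19)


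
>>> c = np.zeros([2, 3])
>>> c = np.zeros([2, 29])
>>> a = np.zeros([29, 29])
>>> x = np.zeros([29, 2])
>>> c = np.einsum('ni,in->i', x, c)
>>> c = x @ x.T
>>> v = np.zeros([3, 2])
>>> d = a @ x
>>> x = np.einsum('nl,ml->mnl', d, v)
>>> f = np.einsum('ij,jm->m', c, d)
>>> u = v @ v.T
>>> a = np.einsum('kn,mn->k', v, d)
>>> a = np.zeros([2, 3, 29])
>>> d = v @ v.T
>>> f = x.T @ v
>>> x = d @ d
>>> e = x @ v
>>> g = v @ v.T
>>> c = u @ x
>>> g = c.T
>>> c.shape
(3, 3)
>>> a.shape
(2, 3, 29)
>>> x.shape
(3, 3)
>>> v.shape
(3, 2)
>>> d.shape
(3, 3)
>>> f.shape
(2, 29, 2)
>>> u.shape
(3, 3)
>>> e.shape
(3, 2)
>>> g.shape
(3, 3)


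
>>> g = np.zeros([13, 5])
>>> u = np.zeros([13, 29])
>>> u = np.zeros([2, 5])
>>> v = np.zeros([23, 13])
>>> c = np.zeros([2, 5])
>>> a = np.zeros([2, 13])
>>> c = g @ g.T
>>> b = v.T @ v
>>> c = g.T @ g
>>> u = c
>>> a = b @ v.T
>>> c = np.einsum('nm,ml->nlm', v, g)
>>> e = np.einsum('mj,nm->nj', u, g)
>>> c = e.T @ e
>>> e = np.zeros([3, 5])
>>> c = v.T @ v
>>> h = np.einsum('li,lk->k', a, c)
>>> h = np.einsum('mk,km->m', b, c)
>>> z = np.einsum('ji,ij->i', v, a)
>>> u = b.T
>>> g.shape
(13, 5)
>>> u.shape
(13, 13)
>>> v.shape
(23, 13)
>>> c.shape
(13, 13)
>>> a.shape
(13, 23)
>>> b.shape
(13, 13)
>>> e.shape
(3, 5)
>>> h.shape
(13,)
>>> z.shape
(13,)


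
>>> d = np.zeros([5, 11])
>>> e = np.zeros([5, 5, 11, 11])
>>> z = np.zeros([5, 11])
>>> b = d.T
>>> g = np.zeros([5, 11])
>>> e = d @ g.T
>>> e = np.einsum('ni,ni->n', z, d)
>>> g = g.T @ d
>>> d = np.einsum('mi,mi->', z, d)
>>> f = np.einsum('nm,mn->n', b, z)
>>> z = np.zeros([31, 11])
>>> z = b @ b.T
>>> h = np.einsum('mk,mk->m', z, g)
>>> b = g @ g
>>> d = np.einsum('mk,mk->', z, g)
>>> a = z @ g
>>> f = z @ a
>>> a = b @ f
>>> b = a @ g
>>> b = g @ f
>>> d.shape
()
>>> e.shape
(5,)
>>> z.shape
(11, 11)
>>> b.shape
(11, 11)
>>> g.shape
(11, 11)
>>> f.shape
(11, 11)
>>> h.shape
(11,)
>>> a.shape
(11, 11)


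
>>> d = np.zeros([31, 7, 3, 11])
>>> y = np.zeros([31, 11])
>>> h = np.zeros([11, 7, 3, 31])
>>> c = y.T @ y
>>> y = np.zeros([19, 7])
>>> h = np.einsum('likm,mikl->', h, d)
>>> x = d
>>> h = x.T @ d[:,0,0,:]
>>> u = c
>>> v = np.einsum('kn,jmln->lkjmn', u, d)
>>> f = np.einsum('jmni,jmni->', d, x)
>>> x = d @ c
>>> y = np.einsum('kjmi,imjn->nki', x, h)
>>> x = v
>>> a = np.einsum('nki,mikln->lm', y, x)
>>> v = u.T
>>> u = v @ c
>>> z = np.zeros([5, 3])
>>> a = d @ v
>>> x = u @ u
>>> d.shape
(31, 7, 3, 11)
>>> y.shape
(11, 31, 11)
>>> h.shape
(11, 3, 7, 11)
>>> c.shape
(11, 11)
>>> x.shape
(11, 11)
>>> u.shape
(11, 11)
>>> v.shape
(11, 11)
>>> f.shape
()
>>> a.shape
(31, 7, 3, 11)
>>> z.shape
(5, 3)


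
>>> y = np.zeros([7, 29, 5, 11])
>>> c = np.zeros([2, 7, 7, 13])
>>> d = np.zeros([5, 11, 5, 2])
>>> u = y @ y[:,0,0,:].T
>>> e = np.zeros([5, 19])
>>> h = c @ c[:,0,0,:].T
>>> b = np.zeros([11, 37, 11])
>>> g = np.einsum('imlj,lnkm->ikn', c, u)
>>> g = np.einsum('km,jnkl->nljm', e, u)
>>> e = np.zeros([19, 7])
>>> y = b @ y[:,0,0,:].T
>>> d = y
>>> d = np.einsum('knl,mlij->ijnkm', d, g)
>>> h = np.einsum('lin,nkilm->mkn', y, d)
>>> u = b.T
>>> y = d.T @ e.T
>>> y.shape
(29, 11, 37, 19, 19)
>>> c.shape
(2, 7, 7, 13)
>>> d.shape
(7, 19, 37, 11, 29)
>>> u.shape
(11, 37, 11)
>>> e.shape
(19, 7)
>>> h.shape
(29, 19, 7)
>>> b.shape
(11, 37, 11)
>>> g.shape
(29, 7, 7, 19)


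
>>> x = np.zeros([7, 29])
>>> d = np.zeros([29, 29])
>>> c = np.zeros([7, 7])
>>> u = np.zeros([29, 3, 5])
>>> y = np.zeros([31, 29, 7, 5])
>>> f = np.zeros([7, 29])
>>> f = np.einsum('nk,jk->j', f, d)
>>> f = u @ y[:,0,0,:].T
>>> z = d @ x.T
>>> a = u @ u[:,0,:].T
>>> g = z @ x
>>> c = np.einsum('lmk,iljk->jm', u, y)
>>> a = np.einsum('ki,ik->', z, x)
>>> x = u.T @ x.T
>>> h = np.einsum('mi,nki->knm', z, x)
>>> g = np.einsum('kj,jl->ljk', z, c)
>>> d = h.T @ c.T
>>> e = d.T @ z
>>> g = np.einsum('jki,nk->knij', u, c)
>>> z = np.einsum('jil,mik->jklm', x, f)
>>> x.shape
(5, 3, 7)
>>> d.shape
(29, 5, 7)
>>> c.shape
(7, 3)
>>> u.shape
(29, 3, 5)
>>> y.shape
(31, 29, 7, 5)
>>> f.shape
(29, 3, 31)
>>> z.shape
(5, 31, 7, 29)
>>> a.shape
()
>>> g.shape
(3, 7, 5, 29)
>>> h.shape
(3, 5, 29)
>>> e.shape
(7, 5, 7)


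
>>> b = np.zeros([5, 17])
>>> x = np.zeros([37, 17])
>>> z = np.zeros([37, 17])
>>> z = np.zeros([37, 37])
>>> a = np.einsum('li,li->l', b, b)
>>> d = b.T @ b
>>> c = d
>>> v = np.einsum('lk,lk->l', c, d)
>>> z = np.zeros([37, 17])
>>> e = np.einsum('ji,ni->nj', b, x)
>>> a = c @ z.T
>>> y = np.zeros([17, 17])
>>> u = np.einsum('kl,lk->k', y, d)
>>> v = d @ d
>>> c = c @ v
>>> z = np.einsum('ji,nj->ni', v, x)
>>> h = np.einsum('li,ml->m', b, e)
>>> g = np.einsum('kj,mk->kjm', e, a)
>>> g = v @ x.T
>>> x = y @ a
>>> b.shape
(5, 17)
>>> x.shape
(17, 37)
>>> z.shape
(37, 17)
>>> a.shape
(17, 37)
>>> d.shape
(17, 17)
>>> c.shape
(17, 17)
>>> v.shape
(17, 17)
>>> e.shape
(37, 5)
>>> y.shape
(17, 17)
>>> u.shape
(17,)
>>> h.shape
(37,)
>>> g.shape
(17, 37)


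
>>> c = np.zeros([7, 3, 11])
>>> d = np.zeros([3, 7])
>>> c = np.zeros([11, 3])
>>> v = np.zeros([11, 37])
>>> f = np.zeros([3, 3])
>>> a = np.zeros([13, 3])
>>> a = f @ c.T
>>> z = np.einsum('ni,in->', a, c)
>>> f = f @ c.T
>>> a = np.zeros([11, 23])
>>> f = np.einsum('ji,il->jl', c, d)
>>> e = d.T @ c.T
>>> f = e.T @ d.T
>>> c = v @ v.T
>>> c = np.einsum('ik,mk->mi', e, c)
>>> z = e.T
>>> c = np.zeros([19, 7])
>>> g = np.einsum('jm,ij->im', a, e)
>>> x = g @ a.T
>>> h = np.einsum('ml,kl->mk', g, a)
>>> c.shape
(19, 7)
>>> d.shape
(3, 7)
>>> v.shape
(11, 37)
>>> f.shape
(11, 3)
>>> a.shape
(11, 23)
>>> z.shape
(11, 7)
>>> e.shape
(7, 11)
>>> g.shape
(7, 23)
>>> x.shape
(7, 11)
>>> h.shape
(7, 11)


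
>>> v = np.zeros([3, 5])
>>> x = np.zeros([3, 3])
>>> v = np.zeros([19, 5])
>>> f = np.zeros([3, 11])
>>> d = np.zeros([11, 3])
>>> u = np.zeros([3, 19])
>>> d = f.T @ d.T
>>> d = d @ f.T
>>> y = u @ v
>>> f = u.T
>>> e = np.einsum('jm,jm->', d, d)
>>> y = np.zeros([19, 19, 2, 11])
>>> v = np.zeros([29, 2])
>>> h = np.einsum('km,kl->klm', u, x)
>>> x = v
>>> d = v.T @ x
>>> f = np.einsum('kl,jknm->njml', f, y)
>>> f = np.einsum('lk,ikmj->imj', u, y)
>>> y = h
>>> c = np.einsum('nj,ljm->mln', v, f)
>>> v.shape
(29, 2)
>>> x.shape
(29, 2)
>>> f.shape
(19, 2, 11)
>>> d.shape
(2, 2)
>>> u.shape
(3, 19)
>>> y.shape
(3, 3, 19)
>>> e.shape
()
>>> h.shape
(3, 3, 19)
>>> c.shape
(11, 19, 29)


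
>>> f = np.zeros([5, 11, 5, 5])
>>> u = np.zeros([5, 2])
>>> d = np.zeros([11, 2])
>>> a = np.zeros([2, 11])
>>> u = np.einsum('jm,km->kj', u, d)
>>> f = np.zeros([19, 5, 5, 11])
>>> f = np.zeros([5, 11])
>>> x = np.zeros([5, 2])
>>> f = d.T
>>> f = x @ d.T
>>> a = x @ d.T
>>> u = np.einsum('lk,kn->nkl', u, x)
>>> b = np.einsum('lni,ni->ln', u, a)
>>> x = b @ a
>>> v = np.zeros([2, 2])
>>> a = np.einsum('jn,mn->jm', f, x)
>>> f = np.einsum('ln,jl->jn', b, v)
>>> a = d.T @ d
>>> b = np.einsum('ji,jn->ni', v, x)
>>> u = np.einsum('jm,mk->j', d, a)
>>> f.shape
(2, 5)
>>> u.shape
(11,)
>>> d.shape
(11, 2)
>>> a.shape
(2, 2)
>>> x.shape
(2, 11)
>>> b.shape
(11, 2)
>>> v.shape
(2, 2)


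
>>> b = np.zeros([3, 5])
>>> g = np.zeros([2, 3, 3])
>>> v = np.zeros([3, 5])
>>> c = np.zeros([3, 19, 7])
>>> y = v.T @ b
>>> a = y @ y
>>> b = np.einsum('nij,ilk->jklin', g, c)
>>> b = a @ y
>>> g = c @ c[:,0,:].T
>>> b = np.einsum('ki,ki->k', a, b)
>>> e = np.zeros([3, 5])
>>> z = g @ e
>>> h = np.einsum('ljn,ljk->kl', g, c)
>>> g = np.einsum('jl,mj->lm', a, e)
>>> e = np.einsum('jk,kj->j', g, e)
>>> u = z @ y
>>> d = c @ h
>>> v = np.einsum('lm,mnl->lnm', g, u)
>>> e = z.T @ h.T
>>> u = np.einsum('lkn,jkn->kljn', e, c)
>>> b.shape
(5,)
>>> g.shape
(5, 3)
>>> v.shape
(5, 19, 3)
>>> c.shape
(3, 19, 7)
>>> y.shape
(5, 5)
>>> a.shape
(5, 5)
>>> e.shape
(5, 19, 7)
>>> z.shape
(3, 19, 5)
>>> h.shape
(7, 3)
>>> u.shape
(19, 5, 3, 7)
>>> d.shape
(3, 19, 3)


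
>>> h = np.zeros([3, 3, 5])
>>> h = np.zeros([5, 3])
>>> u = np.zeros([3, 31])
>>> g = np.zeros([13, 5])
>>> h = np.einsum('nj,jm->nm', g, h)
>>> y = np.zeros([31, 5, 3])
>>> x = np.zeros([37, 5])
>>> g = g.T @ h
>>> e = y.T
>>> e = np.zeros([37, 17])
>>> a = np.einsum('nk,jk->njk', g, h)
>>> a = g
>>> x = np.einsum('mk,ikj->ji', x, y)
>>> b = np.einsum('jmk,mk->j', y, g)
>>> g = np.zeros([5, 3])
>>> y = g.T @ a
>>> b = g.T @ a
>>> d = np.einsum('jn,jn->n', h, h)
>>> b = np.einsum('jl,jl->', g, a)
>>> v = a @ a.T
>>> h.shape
(13, 3)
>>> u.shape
(3, 31)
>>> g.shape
(5, 3)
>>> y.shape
(3, 3)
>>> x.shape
(3, 31)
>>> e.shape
(37, 17)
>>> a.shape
(5, 3)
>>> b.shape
()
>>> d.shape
(3,)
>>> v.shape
(5, 5)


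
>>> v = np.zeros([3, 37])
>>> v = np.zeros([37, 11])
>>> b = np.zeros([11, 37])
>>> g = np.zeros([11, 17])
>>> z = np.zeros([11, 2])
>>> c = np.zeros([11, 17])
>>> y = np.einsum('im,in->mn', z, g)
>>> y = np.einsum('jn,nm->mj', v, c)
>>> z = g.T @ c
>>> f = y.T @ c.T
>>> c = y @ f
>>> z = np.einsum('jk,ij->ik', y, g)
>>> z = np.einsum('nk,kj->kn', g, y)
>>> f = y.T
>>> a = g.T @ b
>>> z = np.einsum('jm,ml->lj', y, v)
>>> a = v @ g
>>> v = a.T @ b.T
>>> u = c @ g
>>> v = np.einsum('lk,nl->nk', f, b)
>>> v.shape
(11, 17)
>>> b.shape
(11, 37)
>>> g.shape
(11, 17)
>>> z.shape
(11, 17)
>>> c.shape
(17, 11)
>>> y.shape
(17, 37)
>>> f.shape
(37, 17)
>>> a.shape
(37, 17)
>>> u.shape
(17, 17)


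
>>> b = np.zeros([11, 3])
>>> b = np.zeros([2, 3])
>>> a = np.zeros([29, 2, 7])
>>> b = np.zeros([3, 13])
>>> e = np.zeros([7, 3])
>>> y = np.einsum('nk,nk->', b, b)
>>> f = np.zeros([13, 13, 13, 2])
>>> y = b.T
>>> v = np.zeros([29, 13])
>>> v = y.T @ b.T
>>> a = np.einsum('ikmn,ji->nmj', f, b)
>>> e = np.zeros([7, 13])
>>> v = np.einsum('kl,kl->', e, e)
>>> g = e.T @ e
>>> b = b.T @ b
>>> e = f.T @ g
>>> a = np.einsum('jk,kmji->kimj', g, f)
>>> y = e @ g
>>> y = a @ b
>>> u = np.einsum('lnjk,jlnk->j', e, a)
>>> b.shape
(13, 13)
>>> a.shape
(13, 2, 13, 13)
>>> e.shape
(2, 13, 13, 13)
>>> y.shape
(13, 2, 13, 13)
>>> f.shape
(13, 13, 13, 2)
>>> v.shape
()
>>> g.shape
(13, 13)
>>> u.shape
(13,)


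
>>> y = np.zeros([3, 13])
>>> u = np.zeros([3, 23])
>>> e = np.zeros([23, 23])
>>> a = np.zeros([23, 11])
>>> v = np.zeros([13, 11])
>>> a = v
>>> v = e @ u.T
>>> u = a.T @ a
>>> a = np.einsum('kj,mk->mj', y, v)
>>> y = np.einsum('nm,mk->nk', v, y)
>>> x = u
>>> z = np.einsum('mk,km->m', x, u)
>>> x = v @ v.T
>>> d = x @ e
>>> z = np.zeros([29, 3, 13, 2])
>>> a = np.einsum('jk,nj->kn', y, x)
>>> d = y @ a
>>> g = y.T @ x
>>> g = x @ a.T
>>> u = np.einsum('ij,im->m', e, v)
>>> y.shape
(23, 13)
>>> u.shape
(3,)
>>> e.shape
(23, 23)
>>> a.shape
(13, 23)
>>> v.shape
(23, 3)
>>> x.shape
(23, 23)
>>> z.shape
(29, 3, 13, 2)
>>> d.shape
(23, 23)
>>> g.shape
(23, 13)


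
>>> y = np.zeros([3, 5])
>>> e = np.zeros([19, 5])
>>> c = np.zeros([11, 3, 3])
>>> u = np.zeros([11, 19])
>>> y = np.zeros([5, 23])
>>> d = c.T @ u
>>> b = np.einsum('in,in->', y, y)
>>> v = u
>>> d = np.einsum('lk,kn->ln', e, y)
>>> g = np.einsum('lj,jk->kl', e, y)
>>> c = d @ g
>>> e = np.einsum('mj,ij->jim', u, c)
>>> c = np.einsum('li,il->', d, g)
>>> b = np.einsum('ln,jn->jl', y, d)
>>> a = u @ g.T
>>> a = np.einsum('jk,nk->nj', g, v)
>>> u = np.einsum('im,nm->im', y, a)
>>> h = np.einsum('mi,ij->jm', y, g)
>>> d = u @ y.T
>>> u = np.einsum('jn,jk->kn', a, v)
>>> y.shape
(5, 23)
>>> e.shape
(19, 19, 11)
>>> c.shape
()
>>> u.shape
(19, 23)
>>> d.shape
(5, 5)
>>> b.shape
(19, 5)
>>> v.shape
(11, 19)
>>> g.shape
(23, 19)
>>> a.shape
(11, 23)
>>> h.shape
(19, 5)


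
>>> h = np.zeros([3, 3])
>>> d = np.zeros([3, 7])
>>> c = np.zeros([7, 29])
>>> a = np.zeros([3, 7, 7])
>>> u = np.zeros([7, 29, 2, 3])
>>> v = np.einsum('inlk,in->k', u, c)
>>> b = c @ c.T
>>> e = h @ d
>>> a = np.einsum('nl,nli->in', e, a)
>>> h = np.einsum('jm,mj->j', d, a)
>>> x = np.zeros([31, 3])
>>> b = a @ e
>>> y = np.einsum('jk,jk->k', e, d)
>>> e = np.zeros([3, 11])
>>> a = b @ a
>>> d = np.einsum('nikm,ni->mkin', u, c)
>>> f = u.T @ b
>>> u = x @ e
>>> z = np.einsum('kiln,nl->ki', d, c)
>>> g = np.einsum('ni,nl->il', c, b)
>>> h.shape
(3,)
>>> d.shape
(3, 2, 29, 7)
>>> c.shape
(7, 29)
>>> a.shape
(7, 3)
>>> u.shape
(31, 11)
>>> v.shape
(3,)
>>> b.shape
(7, 7)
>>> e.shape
(3, 11)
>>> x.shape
(31, 3)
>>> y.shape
(7,)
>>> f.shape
(3, 2, 29, 7)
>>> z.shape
(3, 2)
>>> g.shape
(29, 7)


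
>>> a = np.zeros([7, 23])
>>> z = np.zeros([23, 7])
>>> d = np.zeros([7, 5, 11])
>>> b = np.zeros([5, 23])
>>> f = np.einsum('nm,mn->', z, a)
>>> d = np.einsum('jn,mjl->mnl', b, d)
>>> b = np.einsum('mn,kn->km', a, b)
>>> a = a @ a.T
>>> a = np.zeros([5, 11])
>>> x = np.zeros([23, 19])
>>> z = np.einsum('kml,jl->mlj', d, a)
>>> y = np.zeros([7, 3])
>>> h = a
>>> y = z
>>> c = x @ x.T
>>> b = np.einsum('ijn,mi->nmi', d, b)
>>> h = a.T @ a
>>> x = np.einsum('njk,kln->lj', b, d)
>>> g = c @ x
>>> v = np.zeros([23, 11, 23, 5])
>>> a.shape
(5, 11)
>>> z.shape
(23, 11, 5)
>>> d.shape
(7, 23, 11)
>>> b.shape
(11, 5, 7)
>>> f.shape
()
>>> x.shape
(23, 5)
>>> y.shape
(23, 11, 5)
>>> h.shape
(11, 11)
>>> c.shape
(23, 23)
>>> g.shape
(23, 5)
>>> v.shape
(23, 11, 23, 5)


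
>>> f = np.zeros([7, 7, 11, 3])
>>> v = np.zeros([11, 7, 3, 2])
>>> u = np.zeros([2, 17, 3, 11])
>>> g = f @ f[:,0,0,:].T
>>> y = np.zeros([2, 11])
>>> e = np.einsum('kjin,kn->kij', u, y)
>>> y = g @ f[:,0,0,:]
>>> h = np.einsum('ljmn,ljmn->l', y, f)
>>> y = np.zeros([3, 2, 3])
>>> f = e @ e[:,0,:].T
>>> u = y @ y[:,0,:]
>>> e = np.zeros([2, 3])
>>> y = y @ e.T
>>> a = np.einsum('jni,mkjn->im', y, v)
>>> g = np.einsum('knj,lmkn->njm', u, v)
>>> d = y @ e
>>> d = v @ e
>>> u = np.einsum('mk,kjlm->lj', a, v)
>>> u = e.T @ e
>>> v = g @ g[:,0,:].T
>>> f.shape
(2, 3, 2)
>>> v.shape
(2, 3, 2)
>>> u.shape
(3, 3)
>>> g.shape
(2, 3, 7)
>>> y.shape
(3, 2, 2)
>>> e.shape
(2, 3)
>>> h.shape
(7,)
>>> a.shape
(2, 11)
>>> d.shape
(11, 7, 3, 3)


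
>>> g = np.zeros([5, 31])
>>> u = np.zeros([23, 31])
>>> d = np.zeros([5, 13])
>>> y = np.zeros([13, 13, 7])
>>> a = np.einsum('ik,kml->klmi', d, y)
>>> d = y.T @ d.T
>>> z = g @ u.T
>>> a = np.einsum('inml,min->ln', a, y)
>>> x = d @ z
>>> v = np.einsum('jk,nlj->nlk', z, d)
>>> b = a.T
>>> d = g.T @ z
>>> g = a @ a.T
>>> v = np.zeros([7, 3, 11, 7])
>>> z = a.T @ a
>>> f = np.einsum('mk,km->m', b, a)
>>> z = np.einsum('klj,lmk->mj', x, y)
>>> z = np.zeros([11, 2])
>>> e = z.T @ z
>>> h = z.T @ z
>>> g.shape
(5, 5)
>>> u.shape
(23, 31)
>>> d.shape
(31, 23)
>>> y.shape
(13, 13, 7)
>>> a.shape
(5, 7)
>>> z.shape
(11, 2)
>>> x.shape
(7, 13, 23)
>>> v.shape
(7, 3, 11, 7)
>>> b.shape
(7, 5)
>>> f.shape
(7,)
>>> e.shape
(2, 2)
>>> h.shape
(2, 2)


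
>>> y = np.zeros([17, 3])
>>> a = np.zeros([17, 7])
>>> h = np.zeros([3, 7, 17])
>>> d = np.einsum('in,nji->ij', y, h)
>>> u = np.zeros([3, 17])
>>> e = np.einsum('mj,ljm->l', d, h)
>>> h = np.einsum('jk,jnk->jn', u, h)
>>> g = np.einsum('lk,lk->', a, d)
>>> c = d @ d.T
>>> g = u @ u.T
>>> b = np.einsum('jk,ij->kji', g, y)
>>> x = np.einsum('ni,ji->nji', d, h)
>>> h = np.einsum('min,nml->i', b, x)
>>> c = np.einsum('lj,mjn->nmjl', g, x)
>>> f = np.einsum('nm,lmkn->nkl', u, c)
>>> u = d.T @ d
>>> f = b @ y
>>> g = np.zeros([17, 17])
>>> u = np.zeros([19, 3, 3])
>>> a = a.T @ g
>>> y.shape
(17, 3)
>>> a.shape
(7, 17)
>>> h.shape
(3,)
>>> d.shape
(17, 7)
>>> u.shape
(19, 3, 3)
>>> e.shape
(3,)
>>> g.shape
(17, 17)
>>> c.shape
(7, 17, 3, 3)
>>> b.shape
(3, 3, 17)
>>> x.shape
(17, 3, 7)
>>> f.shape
(3, 3, 3)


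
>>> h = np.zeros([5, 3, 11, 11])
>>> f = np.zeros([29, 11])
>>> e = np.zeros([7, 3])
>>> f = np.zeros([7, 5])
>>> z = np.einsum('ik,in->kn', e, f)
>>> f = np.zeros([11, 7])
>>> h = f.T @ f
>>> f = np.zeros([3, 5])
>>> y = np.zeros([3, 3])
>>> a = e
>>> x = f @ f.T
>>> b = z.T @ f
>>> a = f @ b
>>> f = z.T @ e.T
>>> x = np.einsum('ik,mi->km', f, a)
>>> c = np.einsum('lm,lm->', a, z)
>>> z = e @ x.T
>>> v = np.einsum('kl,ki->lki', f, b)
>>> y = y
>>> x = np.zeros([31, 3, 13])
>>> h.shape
(7, 7)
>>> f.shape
(5, 7)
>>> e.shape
(7, 3)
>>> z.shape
(7, 7)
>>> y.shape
(3, 3)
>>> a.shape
(3, 5)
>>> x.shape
(31, 3, 13)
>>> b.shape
(5, 5)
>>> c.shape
()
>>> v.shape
(7, 5, 5)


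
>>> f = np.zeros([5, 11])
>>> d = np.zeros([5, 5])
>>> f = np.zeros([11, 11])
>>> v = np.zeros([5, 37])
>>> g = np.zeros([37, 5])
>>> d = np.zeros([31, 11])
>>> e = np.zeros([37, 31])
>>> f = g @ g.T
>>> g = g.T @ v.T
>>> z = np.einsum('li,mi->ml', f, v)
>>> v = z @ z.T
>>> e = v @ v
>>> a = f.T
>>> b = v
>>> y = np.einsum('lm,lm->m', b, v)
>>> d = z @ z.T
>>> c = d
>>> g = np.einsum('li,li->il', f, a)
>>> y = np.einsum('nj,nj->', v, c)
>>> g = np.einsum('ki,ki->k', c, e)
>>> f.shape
(37, 37)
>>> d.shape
(5, 5)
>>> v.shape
(5, 5)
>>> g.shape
(5,)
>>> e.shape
(5, 5)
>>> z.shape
(5, 37)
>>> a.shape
(37, 37)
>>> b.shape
(5, 5)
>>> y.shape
()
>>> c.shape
(5, 5)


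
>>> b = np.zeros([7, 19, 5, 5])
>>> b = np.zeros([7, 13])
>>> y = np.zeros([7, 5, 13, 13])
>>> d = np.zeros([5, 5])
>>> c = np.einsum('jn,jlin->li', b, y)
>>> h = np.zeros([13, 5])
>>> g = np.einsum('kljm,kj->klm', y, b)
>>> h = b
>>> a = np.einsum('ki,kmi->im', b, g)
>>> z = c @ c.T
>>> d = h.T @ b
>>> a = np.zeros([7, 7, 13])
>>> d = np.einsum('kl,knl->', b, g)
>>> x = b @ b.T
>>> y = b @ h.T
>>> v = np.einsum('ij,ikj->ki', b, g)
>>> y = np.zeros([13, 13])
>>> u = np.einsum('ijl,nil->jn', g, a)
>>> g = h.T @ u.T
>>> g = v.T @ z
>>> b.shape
(7, 13)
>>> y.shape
(13, 13)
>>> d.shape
()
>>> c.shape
(5, 13)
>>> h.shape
(7, 13)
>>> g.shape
(7, 5)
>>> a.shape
(7, 7, 13)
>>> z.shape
(5, 5)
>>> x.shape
(7, 7)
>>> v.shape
(5, 7)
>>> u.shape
(5, 7)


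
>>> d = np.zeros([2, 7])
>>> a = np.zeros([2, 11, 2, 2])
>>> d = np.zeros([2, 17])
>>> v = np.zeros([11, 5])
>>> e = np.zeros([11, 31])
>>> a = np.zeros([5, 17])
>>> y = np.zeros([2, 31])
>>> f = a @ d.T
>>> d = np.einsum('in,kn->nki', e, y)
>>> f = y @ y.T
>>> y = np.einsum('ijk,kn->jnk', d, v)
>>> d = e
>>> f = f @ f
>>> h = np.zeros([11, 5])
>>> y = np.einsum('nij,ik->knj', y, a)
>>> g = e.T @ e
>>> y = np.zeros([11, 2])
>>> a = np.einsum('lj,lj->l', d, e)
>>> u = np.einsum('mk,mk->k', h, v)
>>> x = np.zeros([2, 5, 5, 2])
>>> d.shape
(11, 31)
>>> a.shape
(11,)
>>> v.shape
(11, 5)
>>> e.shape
(11, 31)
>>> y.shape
(11, 2)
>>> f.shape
(2, 2)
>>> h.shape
(11, 5)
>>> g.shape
(31, 31)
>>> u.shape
(5,)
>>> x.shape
(2, 5, 5, 2)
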